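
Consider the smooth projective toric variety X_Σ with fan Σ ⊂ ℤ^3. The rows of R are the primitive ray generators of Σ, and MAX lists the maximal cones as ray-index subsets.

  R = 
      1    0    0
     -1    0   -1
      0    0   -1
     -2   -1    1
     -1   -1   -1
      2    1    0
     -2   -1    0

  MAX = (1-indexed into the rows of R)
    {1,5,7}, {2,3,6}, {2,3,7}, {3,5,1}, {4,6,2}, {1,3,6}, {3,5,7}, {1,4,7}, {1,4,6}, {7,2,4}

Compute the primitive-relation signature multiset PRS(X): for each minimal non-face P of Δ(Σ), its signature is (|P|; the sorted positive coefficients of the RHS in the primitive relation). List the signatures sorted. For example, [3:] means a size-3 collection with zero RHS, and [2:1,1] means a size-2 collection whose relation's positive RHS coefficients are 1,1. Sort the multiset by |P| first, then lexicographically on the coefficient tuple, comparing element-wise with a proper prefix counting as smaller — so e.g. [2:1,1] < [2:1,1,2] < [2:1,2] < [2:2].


Primitive collections (7):

  • {6,7}:  v_{6} + v_{7} = 0  →  sig = [2:]
  • {1,2}:  v_{1} + v_{2} = v_{3}  →  sig = [2:1]
  • {3,4}:  v_{3} + v_{4} = v_{7}  →  sig = [2:1]
  • {5,6}:  v_{5} + v_{6} = v_{1} + v_{3}  →  sig = [2:1,1]
  • {2,5}:  v_{2} + v_{5} = 2·v_{3} + v_{7}  →  sig = [2:1,2]
  • {4,5}:  v_{4} + v_{5} = v_{1} + 2·v_{7}  →  sig = [2:1,2]
  • {1,3,7}:  v_{1} + v_{3} + v_{7} = v_{5}  →  sig = [3:1]

Signatures (|P|; sorted positive RHS coefficients), sorted:
[[2:], [2:1], [2:1], [2:1,1], [2:1,2], [2:1,2], [3:1]]


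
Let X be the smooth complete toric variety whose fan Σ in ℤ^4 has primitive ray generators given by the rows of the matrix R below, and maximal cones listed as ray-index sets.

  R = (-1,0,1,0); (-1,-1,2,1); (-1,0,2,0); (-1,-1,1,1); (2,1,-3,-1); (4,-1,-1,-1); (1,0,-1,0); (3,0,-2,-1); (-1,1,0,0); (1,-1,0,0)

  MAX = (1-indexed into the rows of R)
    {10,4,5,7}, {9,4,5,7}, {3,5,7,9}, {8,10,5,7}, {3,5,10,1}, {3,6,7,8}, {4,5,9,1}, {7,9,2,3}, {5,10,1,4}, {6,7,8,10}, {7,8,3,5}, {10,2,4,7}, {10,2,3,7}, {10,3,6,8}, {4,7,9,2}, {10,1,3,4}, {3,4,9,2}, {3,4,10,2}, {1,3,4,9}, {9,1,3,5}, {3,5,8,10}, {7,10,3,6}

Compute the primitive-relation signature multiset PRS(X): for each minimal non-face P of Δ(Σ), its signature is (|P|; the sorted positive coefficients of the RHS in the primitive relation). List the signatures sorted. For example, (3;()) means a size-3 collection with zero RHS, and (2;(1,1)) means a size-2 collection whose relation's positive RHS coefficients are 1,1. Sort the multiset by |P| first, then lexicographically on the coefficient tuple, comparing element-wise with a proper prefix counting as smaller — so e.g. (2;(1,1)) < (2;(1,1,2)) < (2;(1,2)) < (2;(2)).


|primitive collections| = 17. Relations:

  P = {1,7}:  v_{1} + v_{7} = 0 ; sig = (2;())
  P = {9,10}:  v_{9} + v_{10} = 0 ; sig = (2;())
  P = {2,5}:  v_{2} + v_{5} = v_{7} ; sig = (2;(1))
  P = {1,2}:  v_{1} + v_{2} = v_{3} + v_{4} ; sig = (2;(1,1))
  P = {4,8}:  v_{4} + v_{8} = v_{7} + v_{10} ; sig = (2;(1,1))
  P = {1,6}:  v_{1} + v_{6} = v_{3} + v_{8} + v_{10} ; sig = (2;(1,1,1))
  P = {1,8}:  v_{1} + v_{8} = v_{3} + v_{5} + v_{10} ; sig = (2;(1,1,1))
  P = {6,9}:  v_{6} + v_{9} = v_{3} + v_{7} + v_{8} ; sig = (2;(1,1,1))
  P = {8,9}:  v_{8} + v_{9} = v_{3} + v_{5} + v_{7} ; sig = (2;(1,1,1))
  P = {2,8}:  v_{2} + v_{8} = v_{3} + 2·v_{7} + v_{10} ; sig = (2;(1,1,2))
  P = {4,6}:  v_{4} + v_{6} = v_{3} + 2·v_{7} + 2·v_{10} ; sig = (2;(1,2,2))
  P = {5,6}:  v_{5} + v_{6} = 2·v_{8} ; sig = (2;(2))
  P = {2,6}:  v_{2} + v_{6} = 2·v_{3} + 3·v_{7} + 2·v_{10} ; sig = (2;(2,2,3))
  P = {3,4,5}:  v_{3} + v_{4} + v_{5} = 0 ; sig = (3;())
  P = {3,4,7}:  v_{3} + v_{4} + v_{7} = v_{2} ; sig = (3;(1))
  P = {3,5,7,10}:  v_{3} + v_{5} + v_{7} + v_{10} = v_{8} ; sig = (4;(1))
  P = {3,7,8,10}:  v_{3} + v_{7} + v_{8} + v_{10} = v_{6} ; sig = (4;(1))

Signatures (|P|; sorted positive RHS coefficients), sorted:
    |P|=2: 13 collections, coeffs (), (), (1), (1,1), (1,1), (1,1,1), (1,1,1), (1,1,1), (1,1,1), (1,1,2), (1,2,2), (2), (2,2,3)
    |P|=3: 2 collections, coeffs (), (1)
    |P|=4: 2 collections, coeffs (1), (1)


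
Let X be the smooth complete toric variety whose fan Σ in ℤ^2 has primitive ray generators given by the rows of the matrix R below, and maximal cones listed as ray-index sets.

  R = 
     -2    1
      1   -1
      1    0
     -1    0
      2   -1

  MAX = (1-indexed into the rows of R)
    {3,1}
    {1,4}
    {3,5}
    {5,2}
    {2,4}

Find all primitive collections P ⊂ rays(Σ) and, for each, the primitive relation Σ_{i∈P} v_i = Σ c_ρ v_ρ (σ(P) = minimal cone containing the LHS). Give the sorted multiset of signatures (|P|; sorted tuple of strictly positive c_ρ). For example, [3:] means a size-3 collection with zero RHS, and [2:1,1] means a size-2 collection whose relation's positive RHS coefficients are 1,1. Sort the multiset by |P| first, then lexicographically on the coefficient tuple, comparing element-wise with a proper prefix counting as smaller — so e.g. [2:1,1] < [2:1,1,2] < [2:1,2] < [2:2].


5 minimal non-faces of Δ(Σ) (on 5 rays):

  • {1,5}:  v_{1} + v_{5} = 0  ⟹  sig = [2:]
  • {3,4}:  v_{3} + v_{4} = 0  ⟹  sig = [2:]
  • {1,2}:  v_{1} + v_{2} = v_{4}  ⟹  sig = [2:1]
  • {2,3}:  v_{2} + v_{3} = v_{5}  ⟹  sig = [2:1]
  • {4,5}:  v_{4} + v_{5} = v_{2}  ⟹  sig = [2:1]

so the primitive-relation signature multiset is
[[2:], [2:], [2:1], [2:1], [2:1]]


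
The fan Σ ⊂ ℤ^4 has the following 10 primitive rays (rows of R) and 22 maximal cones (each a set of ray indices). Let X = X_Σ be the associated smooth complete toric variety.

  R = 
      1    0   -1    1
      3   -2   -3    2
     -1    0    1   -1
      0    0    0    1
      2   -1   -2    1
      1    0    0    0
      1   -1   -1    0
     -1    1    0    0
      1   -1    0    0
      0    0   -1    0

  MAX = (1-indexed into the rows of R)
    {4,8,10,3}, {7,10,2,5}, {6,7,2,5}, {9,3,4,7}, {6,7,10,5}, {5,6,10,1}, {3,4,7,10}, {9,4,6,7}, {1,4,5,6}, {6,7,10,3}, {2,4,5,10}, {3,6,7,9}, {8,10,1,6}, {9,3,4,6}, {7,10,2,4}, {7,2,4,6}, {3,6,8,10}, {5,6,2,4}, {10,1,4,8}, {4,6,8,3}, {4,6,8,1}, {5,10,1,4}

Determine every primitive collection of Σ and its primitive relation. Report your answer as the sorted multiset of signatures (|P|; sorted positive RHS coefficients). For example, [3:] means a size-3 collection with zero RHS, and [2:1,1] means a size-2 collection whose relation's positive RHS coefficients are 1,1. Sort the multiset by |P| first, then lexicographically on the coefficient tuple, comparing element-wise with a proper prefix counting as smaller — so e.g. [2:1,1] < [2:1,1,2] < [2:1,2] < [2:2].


Minimal non-faces — 17 found among 10 rays, 22 max cones:

  • {1,3}:  v_{1} + v_{3} = 0  ⇒ sig = [2:]
  • {8,9}:  v_{8} + v_{9} = 0  ⇒ sig = [2:]
  • {1,7}:  v_{1} + v_{7} = v_{5}  ⇒ sig = [2:1]
  • {3,5}:  v_{3} + v_{5} = v_{7}  ⇒ sig = [2:1]
  • {7,8}:  v_{7} + v_{8} = v_{10}  ⇒ sig = [2:1]
  • {9,10}:  v_{9} + v_{10} = v_{7}  ⇒ sig = [2:1]
  • {5,8}:  v_{5} + v_{8} = v_{1} + v_{10}  ⇒ sig = [2:1,1]
  • {1,9}:  v_{1} + v_{9} = v_{4} + v_{6} + v_{7}  ⇒ sig = [2:1,1,1]
  • {2,8}:  v_{2} + v_{8} = v_{4} + v_{5} + v_{10}  ⇒ sig = [2:1,1,1]
  • {5,9}:  v_{5} + v_{9} = v_{4} + v_{6} + 2·v_{7}  ⇒ sig = [2:1,1,2]
  • {1,2}:  v_{1} + v_{2} = v_{4} + 2·v_{5}  ⇒ sig = [2:1,2]
  • {2,3}:  v_{2} + v_{3} = v_{4} + 2·v_{7}  ⇒ sig = [2:1,2]
  • {2,9}:  v_{2} + v_{9} = 2·v_{4} + v_{6} + 3·v_{7}  ⇒ sig = [2:1,2,3]
  • {4,5,7}:  v_{4} + v_{5} + v_{7} = v_{2}  ⇒ sig = [3:1]
  • {4,6,10}:  v_{4} + v_{6} + v_{10} = v_{1}  ⇒ sig = [3:1]
  • {2,6,10}:  v_{2} + v_{6} + v_{10} = 2·v_{5}  ⇒ sig = [3:2]
  • {3,4,6,7}:  v_{3} + v_{4} + v_{6} + v_{7} = v_{9}  ⇒ sig = [4:1]

so the primitive-relation signature multiset is
    [2:]
    [2:]
    [2:1]
    [2:1]
    [2:1]
    [2:1]
    [2:1,1]
    [2:1,1,1]
    [2:1,1,1]
    [2:1,1,2]
    [2:1,2]
    [2:1,2]
    [2:1,2,3]
    [3:1]
    [3:1]
    [3:2]
    [4:1]


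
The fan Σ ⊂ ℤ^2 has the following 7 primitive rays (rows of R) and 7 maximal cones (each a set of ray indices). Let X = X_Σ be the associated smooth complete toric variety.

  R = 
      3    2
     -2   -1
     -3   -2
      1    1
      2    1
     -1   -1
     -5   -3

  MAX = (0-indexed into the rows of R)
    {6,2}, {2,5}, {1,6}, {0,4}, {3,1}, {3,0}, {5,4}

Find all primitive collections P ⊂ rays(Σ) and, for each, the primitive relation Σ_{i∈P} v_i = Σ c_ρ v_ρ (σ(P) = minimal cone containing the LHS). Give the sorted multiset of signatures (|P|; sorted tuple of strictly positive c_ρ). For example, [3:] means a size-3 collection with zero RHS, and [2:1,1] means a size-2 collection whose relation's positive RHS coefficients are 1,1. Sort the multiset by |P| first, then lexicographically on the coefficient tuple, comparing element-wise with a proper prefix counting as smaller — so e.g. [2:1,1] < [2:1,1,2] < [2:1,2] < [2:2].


14 minimal non-faces of Δ(Σ) (on 7 rays):

  P={0,2}:  v_{0} + v_{2} = 0 — sig = [2:]
  P={1,4}:  v_{1} + v_{4} = 0 — sig = [2:]
  P={3,5}:  v_{3} + v_{5} = 0 — sig = [2:]
  P={0,1}:  v_{0} + v_{1} = v_{3} — sig = [2:1]
  P={0,5}:  v_{0} + v_{5} = v_{4} — sig = [2:1]
  P={0,6}:  v_{0} + v_{6} = v_{1} — sig = [2:1]
  P={1,2}:  v_{1} + v_{2} = v_{6} — sig = [2:1]
  P={1,5}:  v_{1} + v_{5} = v_{2} — sig = [2:1]
  P={2,3}:  v_{2} + v_{3} = v_{1} — sig = [2:1]
  P={2,4}:  v_{2} + v_{4} = v_{5} — sig = [2:1]
  P={3,4}:  v_{3} + v_{4} = v_{0} — sig = [2:1]
  P={4,6}:  v_{4} + v_{6} = v_{2} — sig = [2:1]
  P={3,6}:  v_{3} + v_{6} = 2·v_{1} — sig = [2:2]
  P={5,6}:  v_{5} + v_{6} = 2·v_{2} — sig = [2:2]

Hence PRS(X_Σ) =
    [2:]
    [2:]
    [2:]
    [2:1]
    [2:1]
    [2:1]
    [2:1]
    [2:1]
    [2:1]
    [2:1]
    [2:1]
    [2:1]
    [2:2]
    [2:2]


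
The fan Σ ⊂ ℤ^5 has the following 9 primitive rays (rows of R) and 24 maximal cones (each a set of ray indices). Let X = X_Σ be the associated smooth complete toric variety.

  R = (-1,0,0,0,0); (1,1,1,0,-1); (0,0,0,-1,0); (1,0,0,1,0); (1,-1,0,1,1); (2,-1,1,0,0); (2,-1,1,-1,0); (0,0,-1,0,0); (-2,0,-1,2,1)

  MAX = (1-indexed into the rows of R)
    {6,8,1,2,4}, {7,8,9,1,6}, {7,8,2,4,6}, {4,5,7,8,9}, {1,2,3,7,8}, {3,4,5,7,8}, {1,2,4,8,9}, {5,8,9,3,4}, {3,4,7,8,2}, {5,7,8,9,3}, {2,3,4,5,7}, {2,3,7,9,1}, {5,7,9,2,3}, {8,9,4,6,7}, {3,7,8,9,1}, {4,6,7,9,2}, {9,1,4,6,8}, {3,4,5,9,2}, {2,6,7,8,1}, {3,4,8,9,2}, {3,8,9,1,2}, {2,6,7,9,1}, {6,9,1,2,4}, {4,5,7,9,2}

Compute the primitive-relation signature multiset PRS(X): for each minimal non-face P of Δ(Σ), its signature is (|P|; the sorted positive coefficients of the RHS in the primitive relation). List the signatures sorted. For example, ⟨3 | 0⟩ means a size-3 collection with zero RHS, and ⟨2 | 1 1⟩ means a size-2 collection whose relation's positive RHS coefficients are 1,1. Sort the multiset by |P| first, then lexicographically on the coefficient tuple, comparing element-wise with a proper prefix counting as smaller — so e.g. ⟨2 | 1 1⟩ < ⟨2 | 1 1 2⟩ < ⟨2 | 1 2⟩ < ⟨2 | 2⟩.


Δ(Σ) — 9 vertices, 9 min non-faces:

  {3,6}:  v_{3} + v_{6} = v_{7} — sig = ⟨2 | 1⟩
  {1,5}:  v_{1} + v_{5} = v_{7} + v_{9} — sig = ⟨2 | 1 1⟩
  {5,6}:  v_{5} + v_{6} = v_{4} + 2·v_{7} + v_{9} — sig = ⟨2 | 1 1 2⟩
  {1,3,4}:  v_{1} + v_{3} + v_{4} = 0 — sig = ⟨3 | 0⟩
  {1,4,7}:  v_{1} + v_{4} + v_{7} = v_{6} — sig = ⟨3 | 1⟩
  {2,5,8}:  v_{2} + v_{5} + v_{8} = v_{3} + 2·v_{4} — sig = ⟨3 | 1 2⟩
  {2,7,8,9}:  v_{2} + v_{7} + v_{8} + v_{9} = v_{4} — sig = ⟨4 | 1⟩
  {3,4,7,9}:  v_{3} + v_{4} + v_{7} + v_{9} = v_{5} — sig = ⟨4 | 1⟩
  {2,6,8,9}:  v_{2} + v_{6} + v_{8} + v_{9} = v_{1} + 2·v_{4} — sig = ⟨4 | 1 2⟩

Signatures (|P|; sorted positive RHS coefficients), sorted:
    |P|=2: 3 collections, coeffs (1), (1,1), (1,1,2)
    |P|=3: 3 collections, coeffs (), (1), (1,2)
    |P|=4: 3 collections, coeffs (1), (1), (1,2)


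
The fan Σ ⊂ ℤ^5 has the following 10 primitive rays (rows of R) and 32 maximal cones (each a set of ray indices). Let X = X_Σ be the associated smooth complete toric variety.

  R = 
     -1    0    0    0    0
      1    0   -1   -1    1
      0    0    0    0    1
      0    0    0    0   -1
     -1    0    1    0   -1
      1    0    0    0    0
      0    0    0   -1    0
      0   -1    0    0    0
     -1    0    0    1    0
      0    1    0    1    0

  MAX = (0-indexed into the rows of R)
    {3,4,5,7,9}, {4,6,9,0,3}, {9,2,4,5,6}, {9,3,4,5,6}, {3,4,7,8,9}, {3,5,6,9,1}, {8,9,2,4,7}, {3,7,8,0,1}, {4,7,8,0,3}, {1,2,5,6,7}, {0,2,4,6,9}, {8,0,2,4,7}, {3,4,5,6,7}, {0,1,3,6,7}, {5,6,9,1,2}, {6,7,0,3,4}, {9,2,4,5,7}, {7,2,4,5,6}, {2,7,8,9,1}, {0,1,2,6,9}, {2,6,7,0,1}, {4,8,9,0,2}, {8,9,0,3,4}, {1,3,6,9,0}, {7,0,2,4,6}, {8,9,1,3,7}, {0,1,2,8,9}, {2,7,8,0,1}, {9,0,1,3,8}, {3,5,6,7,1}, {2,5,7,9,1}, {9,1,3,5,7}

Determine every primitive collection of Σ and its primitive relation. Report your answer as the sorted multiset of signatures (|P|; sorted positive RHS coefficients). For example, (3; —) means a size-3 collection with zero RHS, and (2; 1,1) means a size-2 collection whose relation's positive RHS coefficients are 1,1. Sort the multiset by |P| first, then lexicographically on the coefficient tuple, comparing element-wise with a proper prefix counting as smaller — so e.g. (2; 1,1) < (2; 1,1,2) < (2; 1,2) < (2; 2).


Minimal non-faces — 7 found among 10 rays, 32 max cones:

  P = {0,5}:  v_{0} + v_{5} = 0 — sig = (2; —)
  P = {2,3}:  v_{2} + v_{3} = 0 — sig = (2; —)
  P = {1,4}:  v_{1} + v_{4} = v_{6} — sig = (2; 1)
  P = {6,8}:  v_{6} + v_{8} = v_{0} — sig = (2; 1)
  P = {5,8}:  v_{5} + v_{8} = v_{7} + v_{9} — sig = (2; 1,1)
  P = {6,7,9}:  v_{6} + v_{7} + v_{9} = 0 — sig = (3; —)
  P = {0,7,9}:  v_{0} + v_{7} + v_{9} = v_{8} — sig = (3; 1)

so the primitive-relation signature multiset is
    |P|=2: 5 collections, coeffs (), (), (1), (1), (1,1)
    |P|=3: 2 collections, coeffs (), (1)


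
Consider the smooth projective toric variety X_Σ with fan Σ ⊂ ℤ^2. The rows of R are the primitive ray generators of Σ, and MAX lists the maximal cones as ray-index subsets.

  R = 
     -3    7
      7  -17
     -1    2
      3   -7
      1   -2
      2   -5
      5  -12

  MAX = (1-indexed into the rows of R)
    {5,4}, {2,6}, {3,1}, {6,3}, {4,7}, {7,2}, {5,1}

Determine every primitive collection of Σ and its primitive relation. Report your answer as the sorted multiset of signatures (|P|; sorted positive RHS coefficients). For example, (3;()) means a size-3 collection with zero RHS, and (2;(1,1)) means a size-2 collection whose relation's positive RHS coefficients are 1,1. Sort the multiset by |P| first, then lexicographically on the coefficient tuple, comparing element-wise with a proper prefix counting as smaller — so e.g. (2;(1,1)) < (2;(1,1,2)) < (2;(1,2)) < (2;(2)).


The 14 primitive collections of Σ (r=7, n=2):

  P={1,4}:  v_{1} + v_{4} = 0  ⇒ sig = (2;())
  P={3,5}:  v_{3} + v_{5} = 0  ⇒ sig = (2;())
  P={1,6}:  v_{1} + v_{6} = v_{3}  ⇒ sig = (2;(1))
  P={1,7}:  v_{1} + v_{7} = v_{6}  ⇒ sig = (2;(1))
  P={3,4}:  v_{3} + v_{4} = v_{6}  ⇒ sig = (2;(1))
  P={4,6}:  v_{4} + v_{6} = v_{7}  ⇒ sig = (2;(1))
  P={5,6}:  v_{5} + v_{6} = v_{4}  ⇒ sig = (2;(1))
  P={6,7}:  v_{6} + v_{7} = v_{2}  ⇒ sig = (2;(1))
  P={2,5}:  v_{2} + v_{5} = v_{4} + v_{7}  ⇒ sig = (2;(1,1))
  P={1,2}:  v_{1} + v_{2} = 2·v_{6}  ⇒ sig = (2;(2))
  P={2,4}:  v_{2} + v_{4} = 2·v_{7}  ⇒ sig = (2;(2))
  P={3,7}:  v_{3} + v_{7} = 2·v_{6}  ⇒ sig = (2;(2))
  P={5,7}:  v_{5} + v_{7} = 2·v_{4}  ⇒ sig = (2;(2))
  P={2,3}:  v_{2} + v_{3} = 3·v_{6}  ⇒ sig = (2;(3))

Signatures (|P|; sorted positive RHS coefficients), sorted:
    |P|=2: 14 collections, coeffs (), (), (1), (1), (1), (1), (1), (1), (1,1), (2), (2), (2), (2), (3)


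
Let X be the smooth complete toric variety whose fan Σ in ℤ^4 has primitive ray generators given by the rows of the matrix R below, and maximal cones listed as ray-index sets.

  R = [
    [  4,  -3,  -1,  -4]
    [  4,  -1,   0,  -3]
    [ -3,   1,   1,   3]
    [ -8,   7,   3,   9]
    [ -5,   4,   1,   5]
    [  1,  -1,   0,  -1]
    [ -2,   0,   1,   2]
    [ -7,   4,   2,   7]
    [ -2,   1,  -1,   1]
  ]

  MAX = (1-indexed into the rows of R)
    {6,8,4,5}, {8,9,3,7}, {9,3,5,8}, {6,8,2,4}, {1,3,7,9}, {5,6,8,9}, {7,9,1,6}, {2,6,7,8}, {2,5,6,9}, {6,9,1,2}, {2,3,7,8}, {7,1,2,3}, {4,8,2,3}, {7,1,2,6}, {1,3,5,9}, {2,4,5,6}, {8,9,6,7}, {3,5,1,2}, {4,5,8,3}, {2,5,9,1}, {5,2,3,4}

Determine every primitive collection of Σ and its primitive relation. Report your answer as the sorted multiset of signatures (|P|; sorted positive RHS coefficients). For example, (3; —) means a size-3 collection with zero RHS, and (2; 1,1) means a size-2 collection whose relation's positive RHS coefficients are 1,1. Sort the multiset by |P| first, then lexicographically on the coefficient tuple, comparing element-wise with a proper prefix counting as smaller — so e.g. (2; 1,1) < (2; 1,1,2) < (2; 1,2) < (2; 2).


11 minimal non-faces of Δ(Σ) (on 9 rays):

  P = {1,8}:  v_{1} + v_{8} = v_{3} ; sig = (2; 1)
  P = {3,6}:  v_{3} + v_{6} = v_{7} ; sig = (2; 1)
  P = {5,7}:  v_{5} + v_{7} = v_{8} ; sig = (2; 1)
  P = {1,4}:  v_{1} + v_{4} = v_{2} + v_{3} + v_{5} ; sig = (2; 1,1,1)
  P = {4,7}:  v_{4} + v_{7} = v_{2} + 2·v_{8} ; sig = (2; 1,2)
  P = {4,9}:  v_{4} + v_{9} = 2·v_{5} ; sig = (2; 2)
  P = {1,5,6}:  v_{1} + v_{5} + v_{6} = 0 ; sig = (3; —)
  P = {2,7,9}:  v_{2} + v_{7} + v_{9} = 0 ; sig = (3; —)
  P = {2,5,8}:  v_{2} + v_{5} + v_{8} = v_{4} ; sig = (3; 1)
  P = {2,8,9}:  v_{2} + v_{8} + v_{9} = v_{5} ; sig = (3; 1)
  P = {2,3,9}:  v_{2} + v_{3} + v_{9} = v_{1} + v_{5} ; sig = (3; 1,1)

Hence PRS(X_Σ) =
    |P|=2: 6 collections, coeffs (1), (1), (1), (1,1,1), (1,2), (2)
    |P|=3: 5 collections, coeffs (), (), (1), (1), (1,1)


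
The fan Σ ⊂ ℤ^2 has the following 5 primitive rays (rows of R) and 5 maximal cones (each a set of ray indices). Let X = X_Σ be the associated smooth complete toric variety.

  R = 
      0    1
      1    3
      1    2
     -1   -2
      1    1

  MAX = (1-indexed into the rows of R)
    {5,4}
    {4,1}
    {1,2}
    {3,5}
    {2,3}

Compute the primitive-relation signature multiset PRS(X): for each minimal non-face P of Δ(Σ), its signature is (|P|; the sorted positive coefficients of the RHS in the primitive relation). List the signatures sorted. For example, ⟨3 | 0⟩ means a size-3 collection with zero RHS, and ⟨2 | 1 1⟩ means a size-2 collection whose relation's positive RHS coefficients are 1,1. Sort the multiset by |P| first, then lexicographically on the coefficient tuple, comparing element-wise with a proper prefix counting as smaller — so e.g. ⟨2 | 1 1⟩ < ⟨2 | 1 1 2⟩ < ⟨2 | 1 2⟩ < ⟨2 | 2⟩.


Σ has 5 primitive collections:

  {3,4}:  v_{3} + v_{4} = 0 ; sig = ⟨2 | 0⟩
  {1,3}:  v_{1} + v_{3} = v_{2} ; sig = ⟨2 | 1⟩
  {1,5}:  v_{1} + v_{5} = v_{3} ; sig = ⟨2 | 1⟩
  {2,4}:  v_{2} + v_{4} = v_{1} ; sig = ⟨2 | 1⟩
  {2,5}:  v_{2} + v_{5} = 2·v_{3} ; sig = ⟨2 | 2⟩

Hence PRS(X_Σ) =
{ ⟨2 | 0⟩,  ⟨2 | 1⟩ ×3,  ⟨2 | 2⟩ }


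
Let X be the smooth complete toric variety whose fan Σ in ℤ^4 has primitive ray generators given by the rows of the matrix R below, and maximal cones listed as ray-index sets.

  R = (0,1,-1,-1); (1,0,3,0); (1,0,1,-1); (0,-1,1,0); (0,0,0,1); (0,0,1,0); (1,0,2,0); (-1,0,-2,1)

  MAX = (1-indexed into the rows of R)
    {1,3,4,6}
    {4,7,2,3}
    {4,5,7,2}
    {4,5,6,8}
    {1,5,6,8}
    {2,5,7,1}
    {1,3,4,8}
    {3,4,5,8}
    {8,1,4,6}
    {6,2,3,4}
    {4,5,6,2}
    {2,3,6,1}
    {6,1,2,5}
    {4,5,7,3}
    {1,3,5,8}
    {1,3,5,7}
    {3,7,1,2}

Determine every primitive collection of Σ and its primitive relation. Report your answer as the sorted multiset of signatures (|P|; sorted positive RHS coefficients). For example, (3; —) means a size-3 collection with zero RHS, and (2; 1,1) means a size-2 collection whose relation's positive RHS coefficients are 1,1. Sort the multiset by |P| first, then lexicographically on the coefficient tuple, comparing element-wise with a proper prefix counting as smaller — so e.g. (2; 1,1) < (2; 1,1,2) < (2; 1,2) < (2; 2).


9 minimal non-faces of Δ(Σ) (on 8 rays):

  P = {6,7}:  v_{6} + v_{7} = v_{2}  so sig = (2; 1)
  P = {7,8}:  v_{7} + v_{8} = v_{5}  so sig = (2; 1)
  P = {2,8}:  v_{2} + v_{8} = v_{5} + v_{6}  so sig = (2; 1,1)
  P = {1,4,5}:  v_{1} + v_{4} + v_{5} = 0  so sig = (3; —)
  P = {3,6,8}:  v_{3} + v_{6} + v_{8} = 0  so sig = (3; —)
  P = {3,5,6}:  v_{3} + v_{5} + v_{6} = v_{7}  so sig = (3; 1)
  P = {1,4,7}:  v_{1} + v_{4} + v_{7} = v_{3} + v_{6}  so sig = (3; 1,1)
  P = {1,2,4}:  v_{1} + v_{2} + v_{4} = v_{3} + 2·v_{6}  so sig = (3; 1,2)
  P = {2,3,5}:  v_{2} + v_{3} + v_{5} = 2·v_{7}  so sig = (3; 2)

Sorted signature multiset PRS(X):
{ (2; 1) ×2,  (2; 1,1),  (3; —) ×2,  (3; 1),  (3; 1,1),  (3; 1,2),  (3; 2) }


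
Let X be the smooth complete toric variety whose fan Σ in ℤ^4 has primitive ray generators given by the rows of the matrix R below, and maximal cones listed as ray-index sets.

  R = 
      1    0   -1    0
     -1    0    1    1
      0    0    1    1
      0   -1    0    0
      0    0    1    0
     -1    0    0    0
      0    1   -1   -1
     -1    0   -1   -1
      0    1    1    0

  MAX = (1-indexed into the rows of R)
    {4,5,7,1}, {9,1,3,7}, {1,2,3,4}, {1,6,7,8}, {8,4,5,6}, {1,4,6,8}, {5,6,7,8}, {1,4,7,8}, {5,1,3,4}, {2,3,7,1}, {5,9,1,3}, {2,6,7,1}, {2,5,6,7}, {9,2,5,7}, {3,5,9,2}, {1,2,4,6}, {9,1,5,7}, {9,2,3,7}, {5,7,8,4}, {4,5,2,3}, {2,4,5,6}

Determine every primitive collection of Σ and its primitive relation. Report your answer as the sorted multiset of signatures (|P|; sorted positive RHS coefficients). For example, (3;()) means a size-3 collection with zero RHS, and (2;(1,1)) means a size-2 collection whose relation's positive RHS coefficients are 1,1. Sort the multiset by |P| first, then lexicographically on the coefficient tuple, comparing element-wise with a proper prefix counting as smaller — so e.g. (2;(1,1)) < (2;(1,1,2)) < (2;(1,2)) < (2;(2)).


Δ(Σ) — 9 vertices, 14 min non-faces:

  P = {3,6}:  v_{3} + v_{6} = v_{2}  →  sig = (2;(1))
  P = {3,8}:  v_{3} + v_{8} = v_{6}  →  sig = (2;(1))
  P = {4,9}:  v_{4} + v_{9} = v_{5}  →  sig = (2;(1))
  P = {6,9}:  v_{6} + v_{9} = v_{2} + v_{5} + v_{7}  →  sig = (2;(1,1,1))
  P = {8,9}:  v_{8} + v_{9} = v_{5} + v_{6} + v_{7}  →  sig = (2;(1,1,1))
  P = {2,8}:  v_{2} + v_{8} = 2·v_{6}  →  sig = (2;(2))
  P = {1,5,6}:  v_{1} + v_{5} + v_{6} = 0  →  sig = (3;())
  P = {3,4,7}:  v_{3} + v_{4} + v_{7} = 0  →  sig = (3;())
  P = {1,2,5}:  v_{1} + v_{2} + v_{5} = v_{3}  →  sig = (3;(1))
  P = {2,4,7}:  v_{2} + v_{4} + v_{7} = v_{6}  →  sig = (3;(1))
  P = {3,5,7}:  v_{3} + v_{5} + v_{7} = v_{9}  →  sig = (3;(1))
  P = {4,6,7}:  v_{4} + v_{6} + v_{7} = v_{8}  →  sig = (3;(1))
  P = {1,5,8}:  v_{1} + v_{5} + v_{8} = v_{4} + v_{7}  →  sig = (3;(1,1))
  P = {1,2,9}:  v_{1} + v_{2} + v_{9} = 2·v_{3} + v_{7}  →  sig = (3;(1,2))

Signatures (|P|; sorted positive RHS coefficients), sorted:
[(2;(1)), (2;(1)), (2;(1)), (2;(1,1,1)), (2;(1,1,1)), (2;(2)), (3;()), (3;()), (3;(1)), (3;(1)), (3;(1)), (3;(1)), (3;(1,1)), (3;(1,2))]


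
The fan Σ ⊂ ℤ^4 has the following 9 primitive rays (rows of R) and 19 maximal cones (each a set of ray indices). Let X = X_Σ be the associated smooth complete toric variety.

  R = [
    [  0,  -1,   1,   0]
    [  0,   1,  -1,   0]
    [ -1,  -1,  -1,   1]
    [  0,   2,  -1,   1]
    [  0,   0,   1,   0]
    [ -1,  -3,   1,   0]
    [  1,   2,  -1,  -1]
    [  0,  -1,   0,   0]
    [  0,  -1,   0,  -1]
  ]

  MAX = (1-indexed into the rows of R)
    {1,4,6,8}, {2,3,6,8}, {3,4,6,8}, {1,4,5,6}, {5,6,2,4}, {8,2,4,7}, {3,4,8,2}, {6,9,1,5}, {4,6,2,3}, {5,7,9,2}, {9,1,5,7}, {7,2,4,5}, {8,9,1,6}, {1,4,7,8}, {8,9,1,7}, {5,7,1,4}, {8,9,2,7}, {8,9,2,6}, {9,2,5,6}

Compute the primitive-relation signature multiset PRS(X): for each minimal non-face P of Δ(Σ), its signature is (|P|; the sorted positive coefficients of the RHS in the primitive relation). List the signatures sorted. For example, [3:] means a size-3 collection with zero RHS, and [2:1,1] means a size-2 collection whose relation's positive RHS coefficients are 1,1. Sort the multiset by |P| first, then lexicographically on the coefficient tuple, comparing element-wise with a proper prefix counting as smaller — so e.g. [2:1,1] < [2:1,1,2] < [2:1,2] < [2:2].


9 minimal non-faces of Δ(Σ) (on 9 rays):

  {1,2}:  v_{1} + v_{2} = 0 ; sig = [2:]
  {4,9}:  v_{4} + v_{9} = v_{2} ; sig = [2:1]
  {5,8}:  v_{5} + v_{8} = v_{1} ; sig = [2:1]
  {6,7}:  v_{6} + v_{7} = v_{9} ; sig = [2:1]
  {3,5}:  v_{3} + v_{5} = v_{4} + v_{6} ; sig = [2:1,1]
  {1,3}:  v_{1} + v_{3} = v_{4} + v_{6} + v_{8} ; sig = [2:1,1,1]
  {3,9}:  v_{3} + v_{9} = 2·v_{2} + v_{6} + v_{8} ; sig = [2:1,1,2]
  {3,7}:  v_{3} + v_{7} = 2·v_{2} + v_{8} ; sig = [2:1,2]
  {2,4,6,8}:  v_{2} + v_{4} + v_{6} + v_{8} = v_{3} ; sig = [4:1]

Signatures (|P|; sorted positive RHS coefficients), sorted:
    [2:]
    [2:1]
    [2:1]
    [2:1]
    [2:1,1]
    [2:1,1,1]
    [2:1,1,2]
    [2:1,2]
    [4:1]


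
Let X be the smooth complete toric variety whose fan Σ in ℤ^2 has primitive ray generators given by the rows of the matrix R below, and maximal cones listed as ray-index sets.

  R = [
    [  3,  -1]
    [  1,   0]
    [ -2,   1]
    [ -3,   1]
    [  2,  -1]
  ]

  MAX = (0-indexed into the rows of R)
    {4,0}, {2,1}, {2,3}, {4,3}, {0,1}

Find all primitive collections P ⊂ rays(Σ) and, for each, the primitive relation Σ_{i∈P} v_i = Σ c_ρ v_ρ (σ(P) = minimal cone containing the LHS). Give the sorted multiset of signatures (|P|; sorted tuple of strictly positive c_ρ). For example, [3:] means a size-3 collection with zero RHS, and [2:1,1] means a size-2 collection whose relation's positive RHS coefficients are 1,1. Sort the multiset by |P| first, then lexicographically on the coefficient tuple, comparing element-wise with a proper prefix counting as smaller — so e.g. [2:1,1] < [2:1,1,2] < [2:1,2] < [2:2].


|primitive collections| = 5. Relations:

  P={0,3}:  v_{0} + v_{3} = 0  so sig = [2:]
  P={2,4}:  v_{2} + v_{4} = 0  so sig = [2:]
  P={0,2}:  v_{0} + v_{2} = v_{1}  so sig = [2:1]
  P={1,3}:  v_{1} + v_{3} = v_{2}  so sig = [2:1]
  P={1,4}:  v_{1} + v_{4} = v_{0}  so sig = [2:1]

Sorted signature multiset PRS(X):
{ [2:] ×2,  [2:1] ×3 }


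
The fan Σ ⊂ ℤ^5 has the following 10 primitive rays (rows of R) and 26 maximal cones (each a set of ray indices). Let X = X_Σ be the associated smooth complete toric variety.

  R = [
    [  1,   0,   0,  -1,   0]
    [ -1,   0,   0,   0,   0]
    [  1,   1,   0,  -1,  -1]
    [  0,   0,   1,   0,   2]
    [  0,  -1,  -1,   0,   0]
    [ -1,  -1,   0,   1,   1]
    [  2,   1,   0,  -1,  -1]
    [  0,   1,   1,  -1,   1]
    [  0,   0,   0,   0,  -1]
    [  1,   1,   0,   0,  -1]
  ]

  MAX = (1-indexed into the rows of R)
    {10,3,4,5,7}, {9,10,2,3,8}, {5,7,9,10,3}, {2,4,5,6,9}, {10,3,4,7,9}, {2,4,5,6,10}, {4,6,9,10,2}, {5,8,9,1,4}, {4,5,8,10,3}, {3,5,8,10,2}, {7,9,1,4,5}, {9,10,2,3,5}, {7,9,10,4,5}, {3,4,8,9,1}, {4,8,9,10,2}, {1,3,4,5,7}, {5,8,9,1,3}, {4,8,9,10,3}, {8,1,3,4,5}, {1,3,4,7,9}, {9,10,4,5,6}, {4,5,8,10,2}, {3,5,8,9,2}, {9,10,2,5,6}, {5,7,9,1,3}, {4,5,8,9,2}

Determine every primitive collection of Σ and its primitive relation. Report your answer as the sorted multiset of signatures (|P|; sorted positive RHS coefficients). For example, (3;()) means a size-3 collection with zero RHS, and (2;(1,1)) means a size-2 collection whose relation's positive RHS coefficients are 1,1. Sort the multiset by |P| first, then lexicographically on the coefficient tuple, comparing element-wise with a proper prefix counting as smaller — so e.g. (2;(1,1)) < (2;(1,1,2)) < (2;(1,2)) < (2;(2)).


|primitive collections| = 12. Relations:

  • {3,6}:  v_{3} + v_{6} = 0  ⟹  sig = (2;())
  • {1,10}:  v_{1} + v_{10} = v_{7}  ⟹  sig = (2;(1))
  • {2,7}:  v_{2} + v_{7} = v_{3}  ⟹  sig = (2;(1))
  • {6,8}:  v_{6} + v_{8} = v_{2} + v_{4}  ⟹  sig = (2;(1,1))
  • {1,2}:  v_{1} + v_{2} = v_{5} + v_{8} + v_{9}  ⟹  sig = (2;(1,1,1))
  • {1,6}:  v_{1} + v_{6} = v_{4} + v_{5} + v_{9}  ⟹  sig = (2;(1,1,1))
  • {6,7}:  v_{6} + v_{7} = v_{4} + v_{5} + v_{9} + v_{10}  ⟹  sig = (2;(1,1,1,1))
  • {7,8}:  v_{7} + v_{8} = 2·v_{3} + v_{4}  ⟹  sig = (2;(1,2))
  • {2,3,4}:  v_{2} + v_{3} + v_{4} = v_{8}  ⟹  sig = (3;(1))
  • {3,4,5,9}:  v_{3} + v_{4} + v_{5} + v_{9} = v_{1}  ⟹  sig = (4;(1))
  • {5,8,9,10}:  v_{5} + v_{8} + v_{9} + v_{10} = v_{3}  ⟹  sig = (4;(1))
  • {2,4,5,9,10}:  v_{2} + v_{4} + v_{5} + v_{9} + v_{10} = 0  ⟹  sig = (5;())

so the primitive-relation signature multiset is
    (2;())
    (2;(1))
    (2;(1))
    (2;(1,1))
    (2;(1,1,1))
    (2;(1,1,1))
    (2;(1,1,1,1))
    (2;(1,2))
    (3;(1))
    (4;(1))
    (4;(1))
    (5;())


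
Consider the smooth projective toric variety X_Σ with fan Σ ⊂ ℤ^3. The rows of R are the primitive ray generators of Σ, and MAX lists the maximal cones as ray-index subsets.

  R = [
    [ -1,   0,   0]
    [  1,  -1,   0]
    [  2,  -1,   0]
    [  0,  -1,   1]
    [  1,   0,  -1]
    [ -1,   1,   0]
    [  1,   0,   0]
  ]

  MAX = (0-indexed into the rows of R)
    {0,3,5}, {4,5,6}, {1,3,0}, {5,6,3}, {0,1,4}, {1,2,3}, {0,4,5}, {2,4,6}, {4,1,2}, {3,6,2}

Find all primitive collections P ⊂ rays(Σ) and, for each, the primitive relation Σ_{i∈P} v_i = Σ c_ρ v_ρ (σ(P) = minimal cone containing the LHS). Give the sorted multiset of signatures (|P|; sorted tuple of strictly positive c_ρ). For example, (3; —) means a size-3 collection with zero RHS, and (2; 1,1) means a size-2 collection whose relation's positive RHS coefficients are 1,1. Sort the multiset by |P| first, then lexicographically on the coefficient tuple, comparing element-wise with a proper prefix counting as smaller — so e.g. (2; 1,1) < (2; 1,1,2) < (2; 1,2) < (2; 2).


Primitive collections (6):

  • {0,6}:  v_{0} + v_{6} = 0 — sig = (2; —)
  • {1,5}:  v_{1} + v_{5} = 0 — sig = (2; —)
  • {0,2}:  v_{0} + v_{2} = v_{1} — sig = (2; 1)
  • {1,6}:  v_{1} + v_{6} = v_{2} — sig = (2; 1)
  • {2,5}:  v_{2} + v_{5} = v_{6} — sig = (2; 1)
  • {3,4}:  v_{3} + v_{4} = v_{1} — sig = (2; 1)

Sorted signature multiset PRS(X):
    (2; —)
    (2; —)
    (2; 1)
    (2; 1)
    (2; 1)
    (2; 1)


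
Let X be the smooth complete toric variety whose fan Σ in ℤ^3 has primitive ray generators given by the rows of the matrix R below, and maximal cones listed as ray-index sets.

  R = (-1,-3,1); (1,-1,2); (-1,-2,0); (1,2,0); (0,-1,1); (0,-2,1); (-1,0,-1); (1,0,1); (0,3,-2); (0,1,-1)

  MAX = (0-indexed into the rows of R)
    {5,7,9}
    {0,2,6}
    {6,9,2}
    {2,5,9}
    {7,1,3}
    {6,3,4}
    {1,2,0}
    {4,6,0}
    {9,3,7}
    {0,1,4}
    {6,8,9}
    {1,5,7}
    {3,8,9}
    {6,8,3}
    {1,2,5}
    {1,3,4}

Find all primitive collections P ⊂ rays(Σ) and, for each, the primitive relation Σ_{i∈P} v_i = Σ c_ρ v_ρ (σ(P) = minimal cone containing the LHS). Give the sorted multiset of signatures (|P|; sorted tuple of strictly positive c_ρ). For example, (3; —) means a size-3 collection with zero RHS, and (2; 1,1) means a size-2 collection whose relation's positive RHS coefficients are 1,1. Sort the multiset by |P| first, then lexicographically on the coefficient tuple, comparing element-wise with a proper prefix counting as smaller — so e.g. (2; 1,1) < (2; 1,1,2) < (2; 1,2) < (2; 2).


22 minimal non-faces of Δ(Σ) (on 10 rays):

  • {2,3}:  v_{2} + v_{3} = 0  ⇒ sig = (2; —)
  • {4,9}:  v_{4} + v_{9} = 0  ⇒ sig = (2; —)
  • {6,7}:  v_{6} + v_{7} = 0  ⇒ sig = (2; —)
  • {0,3}:  v_{0} + v_{3} = v_{4}  ⇒ sig = (2; 1)
  • {0,8}:  v_{0} + v_{8} = v_{6}  ⇒ sig = (2; 1)
  • {0,9}:  v_{0} + v_{9} = v_{2}  ⇒ sig = (2; 1)
  • {1,6}:  v_{1} + v_{6} = v_{4}  ⇒ sig = (2; 1)
  • {1,8}:  v_{1} + v_{8} = v_{3}  ⇒ sig = (2; 1)
  • {1,9}:  v_{1} + v_{9} = v_{7}  ⇒ sig = (2; 1)
  • {2,4}:  v_{2} + v_{4} = v_{0}  ⇒ sig = (2; 1)
  • {2,7}:  v_{2} + v_{7} = v_{5}  ⇒ sig = (2; 1)
  • {3,5}:  v_{3} + v_{5} = v_{7}  ⇒ sig = (2; 1)
  • {4,7}:  v_{4} + v_{7} = v_{1}  ⇒ sig = (2; 1)
  • {5,6}:  v_{5} + v_{6} = v_{2}  ⇒ sig = (2; 1)
  • {5,8}:  v_{5} + v_{8} = v_{9}  ⇒ sig = (2; 1)
  • {0,7}:  v_{0} + v_{7} = v_{1} + v_{2}  ⇒ sig = (2; 1,1)
  • {2,8}:  v_{2} + v_{8} = v_{6} + v_{9}  ⇒ sig = (2; 1,1)
  • {4,5}:  v_{4} + v_{5} = v_{1} + v_{2}  ⇒ sig = (2; 1,1)
  • {4,8}:  v_{4} + v_{8} = v_{3} + v_{6}  ⇒ sig = (2; 1,1)
  • {7,8}:  v_{7} + v_{8} = v_{3} + v_{9}  ⇒ sig = (2; 1,1)
  • {0,5}:  v_{0} + v_{5} = v_{1} + 2·v_{2}  ⇒ sig = (2; 1,2)
  • {3,6,9}:  v_{3} + v_{6} + v_{9} = v_{8}  ⇒ sig = (3; 1)

so the primitive-relation signature multiset is
    |P|=2: 21 collections, coeffs (), (), (), (1), (1), (1), (1), (1), (1), (1), (1), (1), (1), (1), (1), (1,1), (1,1), (1,1), (1,1), (1,1), (1,2)
    |P|=3: 1 collection, coeffs (1)


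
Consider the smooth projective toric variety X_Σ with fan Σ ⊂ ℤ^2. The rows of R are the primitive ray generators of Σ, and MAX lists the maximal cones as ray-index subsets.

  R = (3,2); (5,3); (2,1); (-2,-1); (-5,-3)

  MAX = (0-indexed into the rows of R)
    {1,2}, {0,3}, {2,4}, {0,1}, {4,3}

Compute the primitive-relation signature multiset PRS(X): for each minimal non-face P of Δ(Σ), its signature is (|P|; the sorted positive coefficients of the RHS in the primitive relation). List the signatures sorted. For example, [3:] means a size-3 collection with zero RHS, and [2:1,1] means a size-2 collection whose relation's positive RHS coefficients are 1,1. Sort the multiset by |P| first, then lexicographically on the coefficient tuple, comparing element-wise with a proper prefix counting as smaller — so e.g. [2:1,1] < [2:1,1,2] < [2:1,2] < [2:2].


Δ(Σ) — 5 vertices, 5 min non-faces:

  P={1,4}:  v_{1} + v_{4} = 0 — sig = [2:]
  P={2,3}:  v_{2} + v_{3} = 0 — sig = [2:]
  P={0,2}:  v_{0} + v_{2} = v_{1} — sig = [2:1]
  P={0,4}:  v_{0} + v_{4} = v_{3} — sig = [2:1]
  P={1,3}:  v_{1} + v_{3} = v_{0} — sig = [2:1]

Sorted signature multiset PRS(X):
    [2:]
    [2:]
    [2:1]
    [2:1]
    [2:1]


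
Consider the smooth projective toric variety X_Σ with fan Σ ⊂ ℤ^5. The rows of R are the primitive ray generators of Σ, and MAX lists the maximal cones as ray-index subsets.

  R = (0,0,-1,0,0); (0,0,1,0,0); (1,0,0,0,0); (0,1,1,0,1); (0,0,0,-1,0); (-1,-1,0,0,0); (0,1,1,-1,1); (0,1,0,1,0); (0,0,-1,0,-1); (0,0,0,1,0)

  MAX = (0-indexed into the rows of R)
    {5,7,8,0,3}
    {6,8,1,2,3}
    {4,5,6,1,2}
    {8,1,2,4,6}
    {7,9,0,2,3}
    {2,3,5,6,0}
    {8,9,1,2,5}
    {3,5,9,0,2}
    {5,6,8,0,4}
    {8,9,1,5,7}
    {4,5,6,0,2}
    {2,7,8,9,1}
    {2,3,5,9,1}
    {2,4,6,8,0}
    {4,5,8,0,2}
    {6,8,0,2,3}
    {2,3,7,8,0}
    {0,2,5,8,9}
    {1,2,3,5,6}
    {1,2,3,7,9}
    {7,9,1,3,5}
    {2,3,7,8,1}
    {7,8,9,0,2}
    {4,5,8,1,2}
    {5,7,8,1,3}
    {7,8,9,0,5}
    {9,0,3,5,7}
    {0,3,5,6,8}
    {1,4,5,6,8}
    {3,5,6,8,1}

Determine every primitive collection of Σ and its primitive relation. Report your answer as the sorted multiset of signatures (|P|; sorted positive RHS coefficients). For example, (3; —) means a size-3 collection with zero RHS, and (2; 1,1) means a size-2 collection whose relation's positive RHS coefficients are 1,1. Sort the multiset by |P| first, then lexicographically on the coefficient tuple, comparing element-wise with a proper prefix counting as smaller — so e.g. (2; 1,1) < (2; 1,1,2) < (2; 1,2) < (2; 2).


10 minimal non-faces of Δ(Σ) (on 10 rays):

  P = {0,1}:  v_{0} + v_{1} = 0  so sig = (2; —)
  P = {4,9}:  v_{4} + v_{9} = 0  so sig = (2; —)
  P = {3,4}:  v_{3} + v_{4} = v_{6}  so sig = (2; 1)
  P = {6,9}:  v_{6} + v_{9} = v_{3}  so sig = (2; 1)
  P = {4,7}:  v_{4} + v_{7} = v_{3} + v_{8}  so sig = (2; 1,1)
  P = {6,7}:  v_{6} + v_{7} = 2·v_{3} + v_{8}  so sig = (2; 1,2)
  P = {2,5,7}:  v_{2} + v_{5} + v_{7} = v_{9}  so sig = (3; 1)
  P = {3,8,9}:  v_{3} + v_{8} + v_{9} = v_{7}  so sig = (3; 1)
  P = {2,3,5,8}:  v_{2} + v_{3} + v_{5} + v_{8} = 0  so sig = (4; —)
  P = {2,5,6,8}:  v_{2} + v_{5} + v_{6} + v_{8} = v_{4}  so sig = (4; 1)

Signatures (|P|; sorted positive RHS coefficients), sorted:
    |P|=2: 6 collections, coeffs (), (), (1), (1), (1,1), (1,2)
    |P|=3: 2 collections, coeffs (1), (1)
    |P|=4: 2 collections, coeffs (), (1)


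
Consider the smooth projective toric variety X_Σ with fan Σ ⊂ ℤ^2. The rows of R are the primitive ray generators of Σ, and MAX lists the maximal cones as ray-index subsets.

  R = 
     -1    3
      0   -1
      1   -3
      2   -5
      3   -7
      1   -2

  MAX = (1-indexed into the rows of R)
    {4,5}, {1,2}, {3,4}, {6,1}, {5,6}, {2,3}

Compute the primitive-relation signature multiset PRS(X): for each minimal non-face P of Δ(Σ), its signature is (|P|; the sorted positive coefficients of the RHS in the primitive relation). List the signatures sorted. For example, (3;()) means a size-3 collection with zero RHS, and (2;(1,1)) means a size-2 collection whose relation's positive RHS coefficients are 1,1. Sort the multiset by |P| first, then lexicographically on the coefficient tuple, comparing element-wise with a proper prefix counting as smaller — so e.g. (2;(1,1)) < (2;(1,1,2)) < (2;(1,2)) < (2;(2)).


|primitive collections| = 9. Relations:

  {1,3}:  v_{1} + v_{3} = 0  ⇒ sig = (2;())
  {1,4}:  v_{1} + v_{4} = v_{6}  ⇒ sig = (2;(1))
  {2,6}:  v_{2} + v_{6} = v_{3}  ⇒ sig = (2;(1))
  {3,6}:  v_{3} + v_{6} = v_{4}  ⇒ sig = (2;(1))
  {4,6}:  v_{4} + v_{6} = v_{5}  ⇒ sig = (2;(1))
  {2,5}:  v_{2} + v_{5} = v_{3} + v_{4}  ⇒ sig = (2;(1,1))
  {1,5}:  v_{1} + v_{5} = 2·v_{6}  ⇒ sig = (2;(2))
  {2,4}:  v_{2} + v_{4} = 2·v_{3}  ⇒ sig = (2;(2))
  {3,5}:  v_{3} + v_{5} = 2·v_{4}  ⇒ sig = (2;(2))

Signatures (|P|; sorted positive RHS coefficients), sorted:
{ (2;()),  (2;(1)) ×4,  (2;(1,1)),  (2;(2)) ×3 }


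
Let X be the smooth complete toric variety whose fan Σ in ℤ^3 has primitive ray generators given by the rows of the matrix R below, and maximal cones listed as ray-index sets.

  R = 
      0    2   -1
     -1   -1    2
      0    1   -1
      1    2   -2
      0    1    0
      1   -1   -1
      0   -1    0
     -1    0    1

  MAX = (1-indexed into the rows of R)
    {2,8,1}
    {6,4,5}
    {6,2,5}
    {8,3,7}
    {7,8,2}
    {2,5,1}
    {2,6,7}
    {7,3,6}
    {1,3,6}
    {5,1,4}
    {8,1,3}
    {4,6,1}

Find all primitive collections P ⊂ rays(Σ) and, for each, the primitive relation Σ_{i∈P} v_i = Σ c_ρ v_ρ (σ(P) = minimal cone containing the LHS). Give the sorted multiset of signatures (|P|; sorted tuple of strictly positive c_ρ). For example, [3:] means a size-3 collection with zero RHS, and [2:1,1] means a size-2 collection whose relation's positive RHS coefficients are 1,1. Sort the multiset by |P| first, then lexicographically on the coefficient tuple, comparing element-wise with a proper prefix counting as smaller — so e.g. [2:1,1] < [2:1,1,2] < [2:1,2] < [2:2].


Σ has 12 primitive collections:

  P = {5,7}:  v_{5} + v_{7} = 0 ; sig = [2:]
  P = {1,7}:  v_{1} + v_{7} = v_{3} ; sig = [2:1]
  P = {2,3}:  v_{2} + v_{3} = v_{8} ; sig = [2:1]
  P = {2,4}:  v_{2} + v_{4} = v_{5} ; sig = [2:1]
  P = {3,5}:  v_{3} + v_{5} = v_{1} ; sig = [2:1]
  P = {4,8}:  v_{4} + v_{8} = v_{1} ; sig = [2:1]
  P = {6,8}:  v_{6} + v_{8} = v_{7} ; sig = [2:1]
  P = {4,7}:  v_{4} + v_{7} = v_{1} + v_{6} ; sig = [2:1,1]
  P = {5,8}:  v_{5} + v_{8} = v_{1} + v_{2} ; sig = [2:1,1]
  P = {3,4}:  v_{3} + v_{4} = 2·v_{1} + v_{6} ; sig = [2:1,2]
  P = {1,2,6}:  v_{1} + v_{2} + v_{6} = 0 ; sig = [3:]
  P = {1,5,6}:  v_{1} + v_{5} + v_{6} = v_{4} ; sig = [3:1]

so the primitive-relation signature multiset is
    [2:]
    [2:1]
    [2:1]
    [2:1]
    [2:1]
    [2:1]
    [2:1]
    [2:1,1]
    [2:1,1]
    [2:1,2]
    [3:]
    [3:1]


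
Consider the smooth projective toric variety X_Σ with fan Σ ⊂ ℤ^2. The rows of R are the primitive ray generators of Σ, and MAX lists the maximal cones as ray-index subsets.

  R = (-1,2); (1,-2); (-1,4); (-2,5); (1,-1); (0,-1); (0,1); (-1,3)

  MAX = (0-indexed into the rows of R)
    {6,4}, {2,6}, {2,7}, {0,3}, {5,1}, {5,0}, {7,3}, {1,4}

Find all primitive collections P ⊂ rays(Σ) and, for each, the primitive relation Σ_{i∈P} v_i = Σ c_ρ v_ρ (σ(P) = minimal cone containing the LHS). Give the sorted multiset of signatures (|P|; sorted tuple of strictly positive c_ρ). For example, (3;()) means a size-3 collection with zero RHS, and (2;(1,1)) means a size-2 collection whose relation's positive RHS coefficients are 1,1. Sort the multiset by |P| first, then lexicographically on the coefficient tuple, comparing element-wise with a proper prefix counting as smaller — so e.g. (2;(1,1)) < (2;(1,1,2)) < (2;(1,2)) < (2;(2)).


Minimal non-faces — 20 found among 8 rays, 8 max cones:

  P = {0,1}:  v_{0} + v_{1} = 0  →  sig = (2;())
  P = {5,6}:  v_{5} + v_{6} = 0  →  sig = (2;())
  P = {0,4}:  v_{0} + v_{4} = v_{6}  →  sig = (2;(1))
  P = {0,6}:  v_{0} + v_{6} = v_{7}  →  sig = (2;(1))
  P = {0,7}:  v_{0} + v_{7} = v_{3}  →  sig = (2;(1))
  P = {1,3}:  v_{1} + v_{3} = v_{7}  →  sig = (2;(1))
  P = {1,6}:  v_{1} + v_{6} = v_{4}  →  sig = (2;(1))
  P = {1,7}:  v_{1} + v_{7} = v_{6}  →  sig = (2;(1))
  P = {2,5}:  v_{2} + v_{5} = v_{7}  →  sig = (2;(1))
  P = {3,4}:  v_{3} + v_{4} = v_{2}  →  sig = (2;(1))
  P = {4,5}:  v_{4} + v_{5} = v_{1}  →  sig = (2;(1))
  P = {5,7}:  v_{5} + v_{7} = v_{0}  →  sig = (2;(1))
  P = {6,7}:  v_{6} + v_{7} = v_{2}  →  sig = (2;(1))
  P = {0,2}:  v_{0} + v_{2} = 2·v_{7}  →  sig = (2;(2))
  P = {1,2}:  v_{1} + v_{2} = 2·v_{6}  →  sig = (2;(2))
  P = {3,5}:  v_{3} + v_{5} = 2·v_{0}  →  sig = (2;(2))
  P = {3,6}:  v_{3} + v_{6} = 2·v_{7}  →  sig = (2;(2))
  P = {4,7}:  v_{4} + v_{7} = 2·v_{6}  →  sig = (2;(2))
  P = {2,3}:  v_{2} + v_{3} = 3·v_{7}  →  sig = (2;(3))
  P = {2,4}:  v_{2} + v_{4} = 3·v_{6}  →  sig = (2;(3))

Signatures (|P|; sorted positive RHS coefficients), sorted:
    (2;())
    (2;())
    (2;(1))
    (2;(1))
    (2;(1))
    (2;(1))
    (2;(1))
    (2;(1))
    (2;(1))
    (2;(1))
    (2;(1))
    (2;(1))
    (2;(1))
    (2;(2))
    (2;(2))
    (2;(2))
    (2;(2))
    (2;(2))
    (2;(3))
    (2;(3))
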